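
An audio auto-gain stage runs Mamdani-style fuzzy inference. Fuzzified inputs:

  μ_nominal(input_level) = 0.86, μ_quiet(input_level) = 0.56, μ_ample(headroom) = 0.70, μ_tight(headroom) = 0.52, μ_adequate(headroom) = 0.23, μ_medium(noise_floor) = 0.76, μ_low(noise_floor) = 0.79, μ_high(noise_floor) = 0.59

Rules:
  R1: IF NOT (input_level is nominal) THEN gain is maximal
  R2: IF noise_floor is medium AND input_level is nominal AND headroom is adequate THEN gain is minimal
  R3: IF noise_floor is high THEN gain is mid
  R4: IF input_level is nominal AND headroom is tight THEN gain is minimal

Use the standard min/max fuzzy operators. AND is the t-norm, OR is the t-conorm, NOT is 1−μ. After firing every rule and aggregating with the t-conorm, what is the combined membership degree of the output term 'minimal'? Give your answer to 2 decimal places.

R1: ¬nominal=1−0.86=0.14 → w = 0.14
R2: medium=0.76, nominal=0.86, adequate=0.23; AND[min(a, b)] → w = 0.23
R3: high=0.59 → w = 0.59
R4: nominal=0.86, tight=0.52; AND[min(a, b)] → w = 0.52
Rules with consequent 'minimal': {R2, R4} → strengths 0.23, 0.52
Aggregate via t-conorm [max(a, b)]: 0.52

0.52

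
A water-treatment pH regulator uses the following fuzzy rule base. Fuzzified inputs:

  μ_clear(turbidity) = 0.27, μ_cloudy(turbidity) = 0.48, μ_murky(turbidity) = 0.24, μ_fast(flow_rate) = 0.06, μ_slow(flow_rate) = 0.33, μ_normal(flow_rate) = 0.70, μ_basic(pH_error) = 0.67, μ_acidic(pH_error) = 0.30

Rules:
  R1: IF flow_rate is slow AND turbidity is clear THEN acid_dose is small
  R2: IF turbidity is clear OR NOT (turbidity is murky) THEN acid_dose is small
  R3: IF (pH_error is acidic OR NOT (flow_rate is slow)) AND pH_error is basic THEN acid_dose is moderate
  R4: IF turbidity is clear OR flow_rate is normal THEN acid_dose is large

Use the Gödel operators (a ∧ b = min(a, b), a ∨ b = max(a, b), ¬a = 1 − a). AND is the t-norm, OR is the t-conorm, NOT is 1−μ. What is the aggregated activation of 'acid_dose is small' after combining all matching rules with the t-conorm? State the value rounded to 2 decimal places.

0.76

R1: slow=0.33, clear=0.27; AND[min(a, b)] → w = 0.27
R2: clear=0.27, ¬murky=1−0.24=0.76; OR[max(a, b)] → w = 0.76
R3: (acidic=0.30 OR ¬slow=1−0.33=0.67) = 0.67; AND[min(a, b)] with basic=0.67 → w = 0.67
R4: clear=0.27, normal=0.70; OR[max(a, b)] → w = 0.70
Rules with consequent 'small': {R1, R2} → strengths 0.27, 0.76
Aggregate via t-conorm [max(a, b)]: 0.76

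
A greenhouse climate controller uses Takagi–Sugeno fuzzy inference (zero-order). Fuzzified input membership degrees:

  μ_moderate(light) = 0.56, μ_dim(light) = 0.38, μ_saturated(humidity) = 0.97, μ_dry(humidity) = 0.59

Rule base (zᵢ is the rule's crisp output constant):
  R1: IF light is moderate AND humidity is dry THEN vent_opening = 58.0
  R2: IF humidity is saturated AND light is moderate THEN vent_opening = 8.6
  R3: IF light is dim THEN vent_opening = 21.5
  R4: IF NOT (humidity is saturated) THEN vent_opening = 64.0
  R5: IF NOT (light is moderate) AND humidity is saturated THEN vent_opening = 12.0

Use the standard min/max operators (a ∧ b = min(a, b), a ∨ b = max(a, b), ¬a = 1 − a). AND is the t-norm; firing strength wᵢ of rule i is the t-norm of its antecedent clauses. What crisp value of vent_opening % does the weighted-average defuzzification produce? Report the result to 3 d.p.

26.734

R1 (z=58.0): moderate=0.56, dry=0.59; AND[min(a, b)] → w = 0.56
R2 (z=8.6): saturated=0.97, moderate=0.56; AND[min(a, b)] → w = 0.56
R3 (z=21.5): dim=0.38 → w = 0.38
R4 (z=64.0): ¬saturated=1−0.97=0.03 → w = 0.03
R5 (z=12.0): ¬moderate=1−0.56=0.44, saturated=0.97; AND[min(a, b)] → w = 0.44
Weighted average = (0.56·58.0 + 0.56·8.6 + 0.38·21.5 + 0.03·64.0 + 0.44·12.0) / (0.56 + 0.56 + 0.38 + 0.03 + 0.44)
  = 52.6660 / 1.9700 = 26.734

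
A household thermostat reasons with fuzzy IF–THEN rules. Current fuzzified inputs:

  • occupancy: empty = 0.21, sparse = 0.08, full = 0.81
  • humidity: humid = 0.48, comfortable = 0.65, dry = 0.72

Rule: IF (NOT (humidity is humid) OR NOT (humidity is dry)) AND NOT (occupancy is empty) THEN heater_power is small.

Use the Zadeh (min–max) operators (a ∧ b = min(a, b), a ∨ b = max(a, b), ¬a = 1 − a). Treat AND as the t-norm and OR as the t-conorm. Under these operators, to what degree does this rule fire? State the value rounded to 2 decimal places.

0.52

firing strength: (¬humid=1−0.48=0.52 OR ¬dry=1−0.72=0.28) = 0.52; AND[min(a, b)] with ¬empty=1−0.21=0.79 → w = 0.52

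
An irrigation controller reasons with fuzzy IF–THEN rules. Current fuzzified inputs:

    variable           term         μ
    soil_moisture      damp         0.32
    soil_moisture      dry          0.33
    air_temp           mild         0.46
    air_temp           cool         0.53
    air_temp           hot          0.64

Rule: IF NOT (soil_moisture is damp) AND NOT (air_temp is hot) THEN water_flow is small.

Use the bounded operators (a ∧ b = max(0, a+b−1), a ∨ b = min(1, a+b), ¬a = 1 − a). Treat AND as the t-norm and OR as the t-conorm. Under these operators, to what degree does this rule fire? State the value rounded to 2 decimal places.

0.04

firing strength: ¬damp=1−0.32=0.68, ¬hot=1−0.64=0.36; AND[max(0, a+b−1)] → w = 0.04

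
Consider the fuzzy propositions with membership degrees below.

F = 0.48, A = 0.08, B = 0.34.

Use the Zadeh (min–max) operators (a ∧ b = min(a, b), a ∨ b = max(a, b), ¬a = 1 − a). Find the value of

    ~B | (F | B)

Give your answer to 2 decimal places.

~B = 1 − 0.34 = 0.66
F | B = max(a, b) on (0.48, 0.34) = 0.48
~B | (F | B) = max(a, b) on (0.66, 0.48) = 0.66

0.66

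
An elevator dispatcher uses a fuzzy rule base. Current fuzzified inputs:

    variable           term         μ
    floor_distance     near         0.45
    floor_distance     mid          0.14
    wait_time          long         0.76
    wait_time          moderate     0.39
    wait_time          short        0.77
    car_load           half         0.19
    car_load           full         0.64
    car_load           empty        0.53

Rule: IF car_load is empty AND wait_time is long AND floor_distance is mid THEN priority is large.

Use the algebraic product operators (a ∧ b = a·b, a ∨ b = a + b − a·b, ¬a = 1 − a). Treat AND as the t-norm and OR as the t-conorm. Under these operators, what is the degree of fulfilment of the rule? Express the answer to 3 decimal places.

0.056

firing strength: empty=0.53, long=0.76, mid=0.14; AND[a·b] → w = 0.0564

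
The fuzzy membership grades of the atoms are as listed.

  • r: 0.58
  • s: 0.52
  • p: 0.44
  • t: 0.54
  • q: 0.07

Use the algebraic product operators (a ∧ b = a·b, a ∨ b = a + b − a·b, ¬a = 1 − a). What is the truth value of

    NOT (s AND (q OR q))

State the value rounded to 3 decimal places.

0.930

q OR q = a + b − a·b on (0.0700, 0.0700) = 0.1351
s AND (q OR q) = a·b on (0.5200, 0.1351) = 0.0703
NOT (s AND (q OR q)) = 1 − 0.0703 = 0.9297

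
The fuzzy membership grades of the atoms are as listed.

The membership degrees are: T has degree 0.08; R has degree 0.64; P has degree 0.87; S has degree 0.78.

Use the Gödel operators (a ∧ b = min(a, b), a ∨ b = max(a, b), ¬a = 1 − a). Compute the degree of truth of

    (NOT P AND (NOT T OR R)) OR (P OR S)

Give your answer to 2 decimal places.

0.87

NOT P = 1 − 0.87 = 0.13
NOT T = 1 − 0.08 = 0.92
NOT T OR R = max(a, b) on (0.92, 0.64) = 0.92
NOT P AND (NOT T OR R) = min(a, b) on (0.13, 0.92) = 0.13
P OR S = max(a, b) on (0.87, 0.78) = 0.87
(NOT P AND (NOT T OR R)) OR (P OR S) = max(a, b) on (0.13, 0.87) = 0.87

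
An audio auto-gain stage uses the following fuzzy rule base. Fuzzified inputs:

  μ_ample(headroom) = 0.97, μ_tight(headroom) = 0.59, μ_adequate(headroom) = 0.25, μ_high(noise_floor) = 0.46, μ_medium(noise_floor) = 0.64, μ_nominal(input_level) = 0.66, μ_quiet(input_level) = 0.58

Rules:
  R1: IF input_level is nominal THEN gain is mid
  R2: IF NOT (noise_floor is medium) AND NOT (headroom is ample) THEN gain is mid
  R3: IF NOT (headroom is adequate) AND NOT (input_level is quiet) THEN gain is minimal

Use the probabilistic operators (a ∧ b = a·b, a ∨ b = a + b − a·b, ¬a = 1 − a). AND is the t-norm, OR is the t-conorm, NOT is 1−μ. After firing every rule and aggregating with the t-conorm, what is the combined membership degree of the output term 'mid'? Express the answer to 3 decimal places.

0.664

R1: nominal=0.66 → w = 0.6600
R2: ¬medium=1−0.64=0.36, ¬ample=1−0.97=0.03; AND[a·b] → w = 0.0108
R3: ¬adequate=1−0.25=0.75, ¬quiet=1−0.58=0.42; AND[a·b] → w = 0.3150
Rules with consequent 'mid': {R1, R2} → strengths 0.6600, 0.0108
Aggregate via t-conorm [a + b − a·b]: 0.6637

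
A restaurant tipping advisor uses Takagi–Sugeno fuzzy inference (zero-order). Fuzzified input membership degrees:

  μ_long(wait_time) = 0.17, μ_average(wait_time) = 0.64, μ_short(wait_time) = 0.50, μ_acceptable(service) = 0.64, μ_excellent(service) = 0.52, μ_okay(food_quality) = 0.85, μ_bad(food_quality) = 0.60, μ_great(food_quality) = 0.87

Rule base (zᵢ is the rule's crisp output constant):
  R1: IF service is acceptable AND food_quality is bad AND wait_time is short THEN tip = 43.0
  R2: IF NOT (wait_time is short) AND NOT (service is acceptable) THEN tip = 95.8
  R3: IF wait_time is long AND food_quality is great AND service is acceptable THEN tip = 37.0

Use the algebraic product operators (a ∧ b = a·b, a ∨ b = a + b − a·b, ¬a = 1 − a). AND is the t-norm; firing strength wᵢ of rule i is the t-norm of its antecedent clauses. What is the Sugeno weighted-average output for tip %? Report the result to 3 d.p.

62.149

R1 (z=43.0): acceptable=0.64, bad=0.60, short=0.50; AND[a·b] → w = 0.1920
R2 (z=95.8): ¬short=1−0.50=0.50, ¬acceptable=1−0.64=0.36; AND[a·b] → w = 0.1800
R3 (z=37.0): long=0.17, great=0.87, acceptable=0.64; AND[a·b] → w = 0.0947
Weighted average = (0.1920·43.0 + 0.1800·95.8 + 0.0947·37.0) / (0.1920 + 0.1800 + 0.0947)
  = 29.0023 / 0.4667 = 62.149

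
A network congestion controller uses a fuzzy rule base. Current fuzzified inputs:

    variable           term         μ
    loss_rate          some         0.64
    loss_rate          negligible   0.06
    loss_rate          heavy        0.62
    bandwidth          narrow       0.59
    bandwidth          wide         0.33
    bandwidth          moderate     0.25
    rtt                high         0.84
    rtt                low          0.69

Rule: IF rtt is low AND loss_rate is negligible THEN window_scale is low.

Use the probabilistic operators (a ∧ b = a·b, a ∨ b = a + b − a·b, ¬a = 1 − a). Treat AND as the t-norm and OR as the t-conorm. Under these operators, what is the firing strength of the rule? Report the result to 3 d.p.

firing strength: low=0.69, negligible=0.06; AND[a·b] → w = 0.0414

0.041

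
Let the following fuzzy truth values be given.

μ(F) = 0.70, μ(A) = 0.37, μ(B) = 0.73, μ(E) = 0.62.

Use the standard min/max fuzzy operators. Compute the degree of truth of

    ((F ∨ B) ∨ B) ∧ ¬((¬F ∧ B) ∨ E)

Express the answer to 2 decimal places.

F ∨ B = max(a, b) on (0.70, 0.73) = 0.73
(F ∨ B) ∨ B = max(a, b) on (0.73, 0.73) = 0.73
¬F = 1 − 0.70 = 0.30
¬F ∧ B = min(a, b) on (0.30, 0.73) = 0.30
(¬F ∧ B) ∨ E = max(a, b) on (0.30, 0.62) = 0.62
¬((¬F ∧ B) ∨ E) = 1 − 0.62 = 0.38
((F ∨ B) ∨ B) ∧ ¬((¬F ∧ B) ∨ E) = min(a, b) on (0.73, 0.38) = 0.38

0.38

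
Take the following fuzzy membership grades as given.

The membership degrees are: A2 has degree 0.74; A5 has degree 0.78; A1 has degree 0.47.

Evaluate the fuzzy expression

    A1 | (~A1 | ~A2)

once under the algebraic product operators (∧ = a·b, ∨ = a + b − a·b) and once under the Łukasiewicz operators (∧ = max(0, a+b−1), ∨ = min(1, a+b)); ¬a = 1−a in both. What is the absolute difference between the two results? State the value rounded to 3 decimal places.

Under algebraic product:
  ~A1 = 1 − 0.4700 = 0.5300
  ~A2 = 1 − 0.7400 = 0.2600
  ~A1 | ~A2 = a + b − a·b on (0.5300, 0.2600) = 0.6522
  A1 | (~A1 | ~A2) = a + b − a·b on (0.4700, 0.6522) = 0.8157
  → value = 0.8157
Under Łukasiewicz:
  ~A1 = 1 − 0.47 = 0.53
  ~A2 = 1 − 0.74 = 0.26
  ~A1 | ~A2 = min(1, a+b) on (0.53, 0.26) = 0.79
  A1 | (~A1 | ~A2) = min(1, a+b) on (0.47, 0.79) = 1.00
  → value = 1.0000
|0.8157 − 1.0000| = 0.184

0.184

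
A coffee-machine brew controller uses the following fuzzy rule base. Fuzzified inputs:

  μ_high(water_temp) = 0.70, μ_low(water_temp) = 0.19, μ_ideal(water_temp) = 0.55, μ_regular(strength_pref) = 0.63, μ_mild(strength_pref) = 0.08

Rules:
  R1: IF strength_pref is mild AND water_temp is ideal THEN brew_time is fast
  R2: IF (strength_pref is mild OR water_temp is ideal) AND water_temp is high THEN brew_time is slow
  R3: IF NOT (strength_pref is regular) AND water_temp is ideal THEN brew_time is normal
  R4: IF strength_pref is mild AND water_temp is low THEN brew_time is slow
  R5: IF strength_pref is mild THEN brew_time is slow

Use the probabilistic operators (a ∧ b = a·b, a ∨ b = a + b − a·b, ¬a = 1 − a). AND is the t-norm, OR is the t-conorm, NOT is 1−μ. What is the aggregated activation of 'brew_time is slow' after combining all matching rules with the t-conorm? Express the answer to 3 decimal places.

0.466

R1: mild=0.08, ideal=0.55; AND[a·b] → w = 0.0440
R2: (mild=0.08 OR ideal=0.55) = 0.5860; AND[a·b] with high=0.70 → w = 0.4102
R3: ¬regular=1−0.63=0.37, ideal=0.55; AND[a·b] → w = 0.2035
R4: mild=0.08, low=0.19; AND[a·b] → w = 0.0152
R5: mild=0.08 → w = 0.0800
Rules with consequent 'slow': {R2, R4, R5} → strengths 0.4102, 0.0152, 0.0800
Aggregate via t-conorm [a + b − a·b]: 0.4656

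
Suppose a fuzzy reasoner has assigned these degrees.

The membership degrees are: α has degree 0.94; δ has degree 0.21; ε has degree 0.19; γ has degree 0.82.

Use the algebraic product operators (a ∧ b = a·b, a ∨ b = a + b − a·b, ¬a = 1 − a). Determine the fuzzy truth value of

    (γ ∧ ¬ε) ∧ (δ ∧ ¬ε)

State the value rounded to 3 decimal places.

0.113

¬ε = 1 − 0.1900 = 0.8100
γ ∧ ¬ε = a·b on (0.8200, 0.8100) = 0.6642
¬ε = 1 − 0.1900 = 0.8100
δ ∧ ¬ε = a·b on (0.2100, 0.8100) = 0.1701
(γ ∧ ¬ε) ∧ (δ ∧ ¬ε) = a·b on (0.6642, 0.1701) = 0.1130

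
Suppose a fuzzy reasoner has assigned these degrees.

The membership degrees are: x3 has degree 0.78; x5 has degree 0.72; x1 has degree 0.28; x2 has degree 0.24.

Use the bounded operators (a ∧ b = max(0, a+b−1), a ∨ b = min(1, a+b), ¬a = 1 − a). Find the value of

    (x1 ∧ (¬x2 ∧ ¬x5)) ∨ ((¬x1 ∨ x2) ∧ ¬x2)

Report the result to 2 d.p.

0.72

¬x2 = 1 − 0.24 = 0.76
¬x5 = 1 − 0.72 = 0.28
¬x2 ∧ ¬x5 = max(0, a+b−1) on (0.76, 0.28) = 0.04
x1 ∧ (¬x2 ∧ ¬x5) = max(0, a+b−1) on (0.28, 0.04) = 0.00
¬x1 = 1 − 0.28 = 0.72
¬x1 ∨ x2 = min(1, a+b) on (0.72, 0.24) = 0.96
¬x2 = 1 − 0.24 = 0.76
(¬x1 ∨ x2) ∧ ¬x2 = max(0, a+b−1) on (0.96, 0.76) = 0.72
(x1 ∧ (¬x2 ∧ ¬x5)) ∨ ((¬x1 ∨ x2) ∧ ¬x2) = min(1, a+b) on (0.00, 0.72) = 0.72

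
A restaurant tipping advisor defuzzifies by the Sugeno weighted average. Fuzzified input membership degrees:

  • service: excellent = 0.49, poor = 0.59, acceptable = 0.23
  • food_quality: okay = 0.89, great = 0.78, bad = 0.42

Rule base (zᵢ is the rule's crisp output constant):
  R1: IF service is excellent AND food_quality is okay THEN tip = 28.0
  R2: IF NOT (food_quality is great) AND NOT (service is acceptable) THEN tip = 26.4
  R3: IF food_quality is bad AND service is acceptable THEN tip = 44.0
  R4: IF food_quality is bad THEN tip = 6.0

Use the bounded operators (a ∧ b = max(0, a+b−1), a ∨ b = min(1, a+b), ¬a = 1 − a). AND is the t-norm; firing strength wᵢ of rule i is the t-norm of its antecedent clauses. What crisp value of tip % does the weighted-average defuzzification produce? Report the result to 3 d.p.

R1 (z=28.0): excellent=0.49, okay=0.89; AND[max(0, a+b−1)] → w = 0.38
R2 (z=26.4): ¬great=1−0.78=0.22, ¬acceptable=1−0.23=0.77; AND[max(0, a+b−1)] → w = 0.00
R3 (z=44.0): bad=0.42, acceptable=0.23; AND[max(0, a+b−1)] → w = 0.00
R4 (z=6.0): bad=0.42 → w = 0.42
Weighted average = (0.38·28.0 + 0.00·26.4 + 0.00·44.0 + 0.42·6.0) / (0.38 + 0.00 + 0.00 + 0.42)
  = 13.1600 / 0.8000 = 16.450

16.450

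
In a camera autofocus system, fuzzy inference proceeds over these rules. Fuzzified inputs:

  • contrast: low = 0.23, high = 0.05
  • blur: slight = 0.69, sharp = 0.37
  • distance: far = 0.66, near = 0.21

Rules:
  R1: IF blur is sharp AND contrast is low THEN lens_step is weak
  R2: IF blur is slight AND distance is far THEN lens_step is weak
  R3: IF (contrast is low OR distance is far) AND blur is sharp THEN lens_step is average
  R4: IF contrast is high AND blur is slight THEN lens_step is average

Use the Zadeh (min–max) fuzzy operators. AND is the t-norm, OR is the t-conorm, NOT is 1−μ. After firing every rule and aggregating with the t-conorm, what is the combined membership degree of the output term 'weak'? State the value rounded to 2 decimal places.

0.66

R1: sharp=0.37, low=0.23; AND[min(a, b)] → w = 0.23
R2: slight=0.69, far=0.66; AND[min(a, b)] → w = 0.66
R3: (low=0.23 OR far=0.66) = 0.66; AND[min(a, b)] with sharp=0.37 → w = 0.37
R4: high=0.05, slight=0.69; AND[min(a, b)] → w = 0.05
Rules with consequent 'weak': {R1, R2} → strengths 0.23, 0.66
Aggregate via t-conorm [max(a, b)]: 0.66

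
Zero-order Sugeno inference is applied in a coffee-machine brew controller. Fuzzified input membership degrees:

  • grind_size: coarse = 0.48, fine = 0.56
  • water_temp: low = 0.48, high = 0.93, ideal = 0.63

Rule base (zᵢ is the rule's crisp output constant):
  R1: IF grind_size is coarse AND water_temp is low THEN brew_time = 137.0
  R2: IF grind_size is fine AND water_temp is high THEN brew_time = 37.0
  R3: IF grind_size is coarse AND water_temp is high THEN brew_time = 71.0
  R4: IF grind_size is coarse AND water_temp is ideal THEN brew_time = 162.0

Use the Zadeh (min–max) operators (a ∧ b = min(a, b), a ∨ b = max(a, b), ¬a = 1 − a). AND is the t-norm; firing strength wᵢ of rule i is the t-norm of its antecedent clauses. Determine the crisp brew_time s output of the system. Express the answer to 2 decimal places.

99.16

R1 (z=137.0): coarse=0.48, low=0.48; AND[min(a, b)] → w = 0.48
R2 (z=37.0): fine=0.56, high=0.93; AND[min(a, b)] → w = 0.56
R3 (z=71.0): coarse=0.48, high=0.93; AND[min(a, b)] → w = 0.48
R4 (z=162.0): coarse=0.48, ideal=0.63; AND[min(a, b)] → w = 0.48
Weighted average = (0.48·137.0 + 0.56·37.0 + 0.48·71.0 + 0.48·162.0) / (0.48 + 0.56 + 0.48 + 0.48)
  = 198.3200 / 2.0000 = 99.16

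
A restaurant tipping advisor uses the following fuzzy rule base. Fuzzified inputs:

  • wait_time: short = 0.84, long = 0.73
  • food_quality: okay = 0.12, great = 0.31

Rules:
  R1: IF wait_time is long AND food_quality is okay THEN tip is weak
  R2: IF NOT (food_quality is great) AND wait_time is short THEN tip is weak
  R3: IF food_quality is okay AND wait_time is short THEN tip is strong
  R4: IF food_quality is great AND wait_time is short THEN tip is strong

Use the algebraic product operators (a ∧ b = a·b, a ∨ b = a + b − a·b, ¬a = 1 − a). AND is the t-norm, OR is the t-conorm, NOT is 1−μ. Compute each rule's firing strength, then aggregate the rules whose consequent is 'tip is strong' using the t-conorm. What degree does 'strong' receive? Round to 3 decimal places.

R1: long=0.73, okay=0.12; AND[a·b] → w = 0.0876
R2: ¬great=1−0.31=0.69, short=0.84; AND[a·b] → w = 0.5796
R3: okay=0.12, short=0.84; AND[a·b] → w = 0.1008
R4: great=0.31, short=0.84; AND[a·b] → w = 0.2604
Rules with consequent 'strong': {R3, R4} → strengths 0.1008, 0.2604
Aggregate via t-conorm [a + b − a·b]: 0.3350

0.335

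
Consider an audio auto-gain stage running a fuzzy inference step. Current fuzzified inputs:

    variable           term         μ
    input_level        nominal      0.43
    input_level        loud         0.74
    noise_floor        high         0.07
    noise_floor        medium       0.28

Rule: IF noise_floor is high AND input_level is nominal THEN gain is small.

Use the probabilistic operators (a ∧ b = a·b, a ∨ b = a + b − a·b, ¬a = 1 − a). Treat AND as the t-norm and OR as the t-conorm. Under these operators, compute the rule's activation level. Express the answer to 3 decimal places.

firing strength: high=0.07, nominal=0.43; AND[a·b] → w = 0.0301

0.030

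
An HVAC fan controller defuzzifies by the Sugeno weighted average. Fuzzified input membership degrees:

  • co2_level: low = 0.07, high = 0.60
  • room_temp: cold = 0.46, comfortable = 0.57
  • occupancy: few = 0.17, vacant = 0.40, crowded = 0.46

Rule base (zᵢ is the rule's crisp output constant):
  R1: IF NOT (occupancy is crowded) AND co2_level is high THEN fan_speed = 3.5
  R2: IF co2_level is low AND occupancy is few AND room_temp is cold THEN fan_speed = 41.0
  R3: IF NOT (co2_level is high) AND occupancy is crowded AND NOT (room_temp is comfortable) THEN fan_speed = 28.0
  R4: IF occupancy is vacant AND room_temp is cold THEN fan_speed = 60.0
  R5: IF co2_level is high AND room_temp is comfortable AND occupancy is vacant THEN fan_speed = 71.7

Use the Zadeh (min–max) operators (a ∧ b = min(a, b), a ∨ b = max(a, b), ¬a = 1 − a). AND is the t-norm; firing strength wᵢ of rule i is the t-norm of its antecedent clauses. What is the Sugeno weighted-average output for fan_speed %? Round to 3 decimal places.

37.923

R1 (z=3.5): ¬crowded=1−0.46=0.54, high=0.60; AND[min(a, b)] → w = 0.54
R2 (z=41.0): low=0.07, few=0.17, cold=0.46; AND[min(a, b)] → w = 0.07
R3 (z=28.0): ¬high=1−0.60=0.40, crowded=0.46, ¬comfortable=1−0.57=0.43; AND[min(a, b)] → w = 0.40
R4 (z=60.0): vacant=0.40, cold=0.46; AND[min(a, b)] → w = 0.40
R5 (z=71.7): high=0.60, comfortable=0.57, vacant=0.40; AND[min(a, b)] → w = 0.40
Weighted average = (0.54·3.5 + 0.07·41.0 + 0.40·28.0 + 0.40·60.0 + 0.40·71.7) / (0.54 + 0.07 + 0.40 + 0.40 + 0.40)
  = 68.6400 / 1.8100 = 37.923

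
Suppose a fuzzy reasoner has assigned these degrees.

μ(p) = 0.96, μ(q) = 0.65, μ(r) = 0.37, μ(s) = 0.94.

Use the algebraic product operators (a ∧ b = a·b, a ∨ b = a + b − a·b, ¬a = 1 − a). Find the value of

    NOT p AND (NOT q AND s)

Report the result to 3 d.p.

NOT p = 1 − 0.9600 = 0.0400
NOT q = 1 − 0.6500 = 0.3500
NOT q AND s = a·b on (0.3500, 0.9400) = 0.3290
NOT p AND (NOT q AND s) = a·b on (0.0400, 0.3290) = 0.0132

0.013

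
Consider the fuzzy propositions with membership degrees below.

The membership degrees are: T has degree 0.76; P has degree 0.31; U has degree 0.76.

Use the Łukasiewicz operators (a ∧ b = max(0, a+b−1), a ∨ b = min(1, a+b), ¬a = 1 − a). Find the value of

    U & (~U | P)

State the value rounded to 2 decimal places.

~U = 1 − 0.76 = 0.24
~U | P = min(1, a+b) on (0.24, 0.31) = 0.55
U & (~U | P) = max(0, a+b−1) on (0.76, 0.55) = 0.31

0.31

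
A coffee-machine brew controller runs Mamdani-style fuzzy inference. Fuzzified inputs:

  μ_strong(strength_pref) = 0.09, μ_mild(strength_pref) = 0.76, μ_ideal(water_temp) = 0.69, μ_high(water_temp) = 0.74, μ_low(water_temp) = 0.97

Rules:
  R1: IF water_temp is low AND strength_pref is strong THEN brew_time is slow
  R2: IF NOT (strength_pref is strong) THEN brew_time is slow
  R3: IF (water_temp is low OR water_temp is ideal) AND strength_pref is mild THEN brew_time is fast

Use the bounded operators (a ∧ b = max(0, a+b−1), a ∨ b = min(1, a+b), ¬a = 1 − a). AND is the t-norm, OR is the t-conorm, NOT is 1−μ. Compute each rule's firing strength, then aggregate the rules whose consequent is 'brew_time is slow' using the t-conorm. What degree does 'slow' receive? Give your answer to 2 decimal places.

R1: low=0.97, strong=0.09; AND[max(0, a+b−1)] → w = 0.06
R2: ¬strong=1−0.09=0.91 → w = 0.91
R3: (low=0.97 OR ideal=0.69) = 1.00; AND[max(0, a+b−1)] with mild=0.76 → w = 0.76
Rules with consequent 'slow': {R1, R2} → strengths 0.06, 0.91
Aggregate via t-conorm [min(1, a+b)]: 0.97

0.97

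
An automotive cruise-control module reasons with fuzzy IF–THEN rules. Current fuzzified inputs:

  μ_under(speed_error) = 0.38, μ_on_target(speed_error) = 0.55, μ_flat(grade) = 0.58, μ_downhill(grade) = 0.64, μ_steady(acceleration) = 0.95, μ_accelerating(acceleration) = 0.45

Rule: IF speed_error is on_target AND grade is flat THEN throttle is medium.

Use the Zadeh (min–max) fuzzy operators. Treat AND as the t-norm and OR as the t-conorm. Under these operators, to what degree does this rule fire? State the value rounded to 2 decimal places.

0.55

firing strength: on_target=0.55, flat=0.58; AND[min(a, b)] → w = 0.55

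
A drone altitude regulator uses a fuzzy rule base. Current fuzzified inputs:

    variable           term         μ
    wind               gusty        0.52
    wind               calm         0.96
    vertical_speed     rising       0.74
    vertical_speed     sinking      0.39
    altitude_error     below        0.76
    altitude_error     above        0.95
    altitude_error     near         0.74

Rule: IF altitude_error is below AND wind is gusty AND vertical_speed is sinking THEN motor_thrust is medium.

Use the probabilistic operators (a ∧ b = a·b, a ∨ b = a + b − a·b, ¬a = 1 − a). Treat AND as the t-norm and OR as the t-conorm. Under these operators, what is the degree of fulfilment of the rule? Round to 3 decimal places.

firing strength: below=0.76, gusty=0.52, sinking=0.39; AND[a·b] → w = 0.1541

0.154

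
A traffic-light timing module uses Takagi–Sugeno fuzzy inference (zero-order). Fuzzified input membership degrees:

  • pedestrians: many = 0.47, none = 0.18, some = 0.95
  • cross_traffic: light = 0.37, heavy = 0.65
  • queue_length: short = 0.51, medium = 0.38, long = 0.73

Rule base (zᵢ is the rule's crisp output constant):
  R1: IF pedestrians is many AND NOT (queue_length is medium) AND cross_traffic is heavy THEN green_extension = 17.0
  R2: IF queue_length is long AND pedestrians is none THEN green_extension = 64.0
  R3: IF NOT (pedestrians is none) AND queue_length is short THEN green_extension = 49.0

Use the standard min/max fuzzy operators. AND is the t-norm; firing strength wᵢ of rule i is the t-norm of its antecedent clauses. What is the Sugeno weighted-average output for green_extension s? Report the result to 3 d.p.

R1 (z=17.0): many=0.47, ¬medium=1−0.38=0.62, heavy=0.65; AND[min(a, b)] → w = 0.47
R2 (z=64.0): long=0.73, none=0.18; AND[min(a, b)] → w = 0.18
R3 (z=49.0): ¬none=1−0.18=0.82, short=0.51; AND[min(a, b)] → w = 0.51
Weighted average = (0.47·17.0 + 0.18·64.0 + 0.51·49.0) / (0.47 + 0.18 + 0.51)
  = 44.5000 / 1.1600 = 38.362

38.362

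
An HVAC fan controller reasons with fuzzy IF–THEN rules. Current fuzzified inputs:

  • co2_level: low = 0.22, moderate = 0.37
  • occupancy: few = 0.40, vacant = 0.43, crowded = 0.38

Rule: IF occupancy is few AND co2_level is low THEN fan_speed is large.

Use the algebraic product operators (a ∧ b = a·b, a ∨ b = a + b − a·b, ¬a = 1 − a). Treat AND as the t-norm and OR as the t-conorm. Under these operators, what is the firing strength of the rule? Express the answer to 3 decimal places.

firing strength: few=0.40, low=0.22; AND[a·b] → w = 0.0880

0.088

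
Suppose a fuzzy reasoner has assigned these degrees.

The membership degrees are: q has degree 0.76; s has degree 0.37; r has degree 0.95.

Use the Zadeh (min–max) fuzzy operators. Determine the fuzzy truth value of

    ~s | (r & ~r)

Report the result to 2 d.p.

~s = 1 − 0.37 = 0.63
~r = 1 − 0.95 = 0.05
r & ~r = min(a, b) on (0.95, 0.05) = 0.05
~s | (r & ~r) = max(a, b) on (0.63, 0.05) = 0.63

0.63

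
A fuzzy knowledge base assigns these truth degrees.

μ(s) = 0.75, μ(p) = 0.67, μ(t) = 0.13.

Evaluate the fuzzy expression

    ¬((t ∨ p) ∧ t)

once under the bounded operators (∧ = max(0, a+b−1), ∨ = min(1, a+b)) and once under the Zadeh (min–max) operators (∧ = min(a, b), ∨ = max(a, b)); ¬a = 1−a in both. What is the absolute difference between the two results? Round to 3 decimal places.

Under bounded:
  t ∨ p = min(1, a+b) on (0.13, 0.67) = 0.80
  (t ∨ p) ∧ t = max(0, a+b−1) on (0.80, 0.13) = 0.00
  ¬((t ∨ p) ∧ t) = 1 − 0.00 = 1.00
  → value = 1.0000
Under Zadeh (min–max):
  t ∨ p = max(a, b) on (0.13, 0.67) = 0.67
  (t ∨ p) ∧ t = min(a, b) on (0.67, 0.13) = 0.13
  ¬((t ∨ p) ∧ t) = 1 − 0.13 = 0.87
  → value = 0.8700
|1.0000 − 0.8700| = 0.130

0.130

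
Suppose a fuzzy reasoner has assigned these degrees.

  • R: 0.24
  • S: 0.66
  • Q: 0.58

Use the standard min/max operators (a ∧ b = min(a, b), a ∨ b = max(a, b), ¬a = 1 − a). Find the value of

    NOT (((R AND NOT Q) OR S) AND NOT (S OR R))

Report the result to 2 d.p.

NOT Q = 1 − 0.58 = 0.42
R AND NOT Q = min(a, b) on (0.24, 0.42) = 0.24
(R AND NOT Q) OR S = max(a, b) on (0.24, 0.66) = 0.66
S OR R = max(a, b) on (0.66, 0.24) = 0.66
NOT (S OR R) = 1 − 0.66 = 0.34
((R AND NOT Q) OR S) AND NOT (S OR R) = min(a, b) on (0.66, 0.34) = 0.34
NOT (((R AND NOT Q) OR S) AND NOT (S OR R)) = 1 − 0.34 = 0.66

0.66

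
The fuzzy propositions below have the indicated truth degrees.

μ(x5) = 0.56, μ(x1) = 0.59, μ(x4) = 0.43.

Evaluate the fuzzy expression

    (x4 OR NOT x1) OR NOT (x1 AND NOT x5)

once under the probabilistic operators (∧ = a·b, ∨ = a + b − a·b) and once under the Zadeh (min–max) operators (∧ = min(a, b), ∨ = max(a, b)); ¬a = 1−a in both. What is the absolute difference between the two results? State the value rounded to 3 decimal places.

Under probabilistic:
  NOT x1 = 1 − 0.5900 = 0.4100
  x4 OR NOT x1 = a + b − a·b on (0.4300, 0.4100) = 0.6637
  NOT x5 = 1 − 0.5600 = 0.4400
  x1 AND NOT x5 = a·b on (0.5900, 0.4400) = 0.2596
  NOT (x1 AND NOT x5) = 1 − 0.2596 = 0.7404
  (x4 OR NOT x1) OR NOT (x1 AND NOT x5) = a + b − a·b on (0.6637, 0.7404) = 0.9127
  → value = 0.9127
Under Zadeh (min–max):
  NOT x1 = 1 − 0.59 = 0.41
  x4 OR NOT x1 = max(a, b) on (0.43, 0.41) = 0.43
  NOT x5 = 1 − 0.56 = 0.44
  x1 AND NOT x5 = min(a, b) on (0.59, 0.44) = 0.44
  NOT (x1 AND NOT x5) = 1 − 0.44 = 0.56
  (x4 OR NOT x1) OR NOT (x1 AND NOT x5) = max(a, b) on (0.43, 0.56) = 0.56
  → value = 0.5600
|0.9127 − 0.5600| = 0.353

0.353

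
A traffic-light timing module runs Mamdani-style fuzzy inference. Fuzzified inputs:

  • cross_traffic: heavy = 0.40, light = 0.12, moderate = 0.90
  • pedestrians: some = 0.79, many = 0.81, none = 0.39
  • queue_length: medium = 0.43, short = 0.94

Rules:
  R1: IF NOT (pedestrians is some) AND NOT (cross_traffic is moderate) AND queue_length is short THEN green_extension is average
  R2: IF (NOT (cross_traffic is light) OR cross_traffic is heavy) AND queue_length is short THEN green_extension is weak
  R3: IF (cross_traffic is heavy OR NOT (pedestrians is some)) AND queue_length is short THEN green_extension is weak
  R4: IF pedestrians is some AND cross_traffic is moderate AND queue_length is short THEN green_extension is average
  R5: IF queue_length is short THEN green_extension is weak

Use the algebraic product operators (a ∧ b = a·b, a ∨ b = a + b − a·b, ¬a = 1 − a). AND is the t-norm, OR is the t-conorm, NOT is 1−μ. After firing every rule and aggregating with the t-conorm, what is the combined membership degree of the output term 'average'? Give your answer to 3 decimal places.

R1: ¬some=1−0.79=0.21, ¬moderate=1−0.90=0.10, short=0.94; AND[a·b] → w = 0.0197
R2: (¬light=1−0.12=0.88 OR heavy=0.40) = 0.9280; AND[a·b] with short=0.94 → w = 0.8723
R3: (heavy=0.40 OR ¬some=1−0.79=0.21) = 0.5260; AND[a·b] with short=0.94 → w = 0.4944
R4: some=0.79, moderate=0.90, short=0.94; AND[a·b] → w = 0.6683
R5: short=0.94 → w = 0.9400
Rules with consequent 'average': {R1, R4} → strengths 0.0197, 0.6683
Aggregate via t-conorm [a + b − a·b]: 0.6749

0.675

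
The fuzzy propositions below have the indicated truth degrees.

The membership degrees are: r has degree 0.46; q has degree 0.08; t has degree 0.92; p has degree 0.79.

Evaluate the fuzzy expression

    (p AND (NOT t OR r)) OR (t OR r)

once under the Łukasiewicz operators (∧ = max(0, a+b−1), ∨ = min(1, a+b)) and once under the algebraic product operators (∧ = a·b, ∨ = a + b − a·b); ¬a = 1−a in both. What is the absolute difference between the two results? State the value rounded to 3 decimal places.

Under Łukasiewicz:
  NOT t = 1 − 0.92 = 0.08
  NOT t OR r = min(1, a+b) on (0.08, 0.46) = 0.54
  p AND (NOT t OR r) = max(0, a+b−1) on (0.79, 0.54) = 0.33
  t OR r = min(1, a+b) on (0.92, 0.46) = 1.00
  (p AND (NOT t OR r)) OR (t OR r) = min(1, a+b) on (0.33, 1.00) = 1.00
  → value = 1.0000
Under algebraic product:
  NOT t = 1 − 0.9200 = 0.0800
  NOT t OR r = a + b − a·b on (0.0800, 0.4600) = 0.5032
  p AND (NOT t OR r) = a·b on (0.7900, 0.5032) = 0.3975
  t OR r = a + b − a·b on (0.9200, 0.4600) = 0.9568
  (p AND (NOT t OR r)) OR (t OR r) = a + b − a·b on (0.3975, 0.9568) = 0.9740
  → value = 0.9740
|1.0000 − 0.9740| = 0.026

0.026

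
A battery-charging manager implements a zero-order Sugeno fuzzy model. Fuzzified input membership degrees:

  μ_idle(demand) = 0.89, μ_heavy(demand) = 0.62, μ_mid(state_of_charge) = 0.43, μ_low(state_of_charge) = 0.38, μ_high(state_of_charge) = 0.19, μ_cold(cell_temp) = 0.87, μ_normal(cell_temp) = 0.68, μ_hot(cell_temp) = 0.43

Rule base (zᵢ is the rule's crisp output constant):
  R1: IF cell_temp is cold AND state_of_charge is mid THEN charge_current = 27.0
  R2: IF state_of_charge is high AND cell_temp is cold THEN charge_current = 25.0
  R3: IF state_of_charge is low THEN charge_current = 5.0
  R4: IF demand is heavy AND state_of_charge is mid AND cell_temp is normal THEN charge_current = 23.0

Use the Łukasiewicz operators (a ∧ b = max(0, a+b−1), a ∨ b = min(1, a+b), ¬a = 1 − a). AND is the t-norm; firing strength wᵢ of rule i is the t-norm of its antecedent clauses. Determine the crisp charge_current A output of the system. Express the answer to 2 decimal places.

15.54

R1 (z=27.0): cold=0.87, mid=0.43; AND[max(0, a+b−1)] → w = 0.30
R2 (z=25.0): high=0.19, cold=0.87; AND[max(0, a+b−1)] → w = 0.06
R3 (z=5.0): low=0.38 → w = 0.38
R4 (z=23.0): heavy=0.62, mid=0.43, normal=0.68; AND[max(0, a+b−1)] → w = 0.00
Weighted average = (0.30·27.0 + 0.06·25.0 + 0.38·5.0 + 0.00·23.0) / (0.30 + 0.06 + 0.38 + 0.00)
  = 11.5000 / 0.7400 = 15.54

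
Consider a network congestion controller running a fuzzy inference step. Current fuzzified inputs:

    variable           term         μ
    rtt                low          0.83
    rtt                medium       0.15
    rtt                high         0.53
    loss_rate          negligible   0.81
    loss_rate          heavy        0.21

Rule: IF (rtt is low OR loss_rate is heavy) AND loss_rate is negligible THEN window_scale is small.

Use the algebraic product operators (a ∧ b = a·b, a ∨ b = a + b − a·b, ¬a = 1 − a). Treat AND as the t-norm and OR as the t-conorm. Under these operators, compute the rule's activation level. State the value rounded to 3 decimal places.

0.701

firing strength: (low=0.83 OR heavy=0.21) = 0.8657; AND[a·b] with negligible=0.81 → w = 0.7012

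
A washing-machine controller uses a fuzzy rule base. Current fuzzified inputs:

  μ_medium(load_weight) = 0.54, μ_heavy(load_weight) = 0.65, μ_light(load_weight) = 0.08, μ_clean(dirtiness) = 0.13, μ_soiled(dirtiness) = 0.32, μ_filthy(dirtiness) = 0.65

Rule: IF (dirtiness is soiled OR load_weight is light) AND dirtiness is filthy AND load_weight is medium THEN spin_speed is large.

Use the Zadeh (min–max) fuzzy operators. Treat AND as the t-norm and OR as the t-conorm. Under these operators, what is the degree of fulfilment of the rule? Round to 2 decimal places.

0.32

firing strength: (soiled=0.32 OR light=0.08) = 0.32; AND[min(a, b)] with filthy=0.65, medium=0.54 → w = 0.32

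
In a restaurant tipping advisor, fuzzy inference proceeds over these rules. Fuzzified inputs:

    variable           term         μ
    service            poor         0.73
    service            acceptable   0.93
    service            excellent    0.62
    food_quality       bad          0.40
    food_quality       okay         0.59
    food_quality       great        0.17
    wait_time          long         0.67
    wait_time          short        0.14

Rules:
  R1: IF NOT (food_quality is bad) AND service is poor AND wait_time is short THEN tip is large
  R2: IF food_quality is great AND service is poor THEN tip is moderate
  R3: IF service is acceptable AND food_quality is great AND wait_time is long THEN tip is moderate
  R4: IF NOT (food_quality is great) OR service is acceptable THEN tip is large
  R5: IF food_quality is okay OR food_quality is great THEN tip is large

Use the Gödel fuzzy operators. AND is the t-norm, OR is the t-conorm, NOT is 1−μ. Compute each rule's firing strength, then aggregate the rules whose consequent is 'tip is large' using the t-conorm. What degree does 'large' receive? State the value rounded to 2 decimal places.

R1: ¬bad=1−0.40=0.60, poor=0.73, short=0.14; AND[min(a, b)] → w = 0.14
R2: great=0.17, poor=0.73; AND[min(a, b)] → w = 0.17
R3: acceptable=0.93, great=0.17, long=0.67; AND[min(a, b)] → w = 0.17
R4: ¬great=1−0.17=0.83, acceptable=0.93; OR[max(a, b)] → w = 0.93
R5: okay=0.59, great=0.17; OR[max(a, b)] → w = 0.59
Rules with consequent 'large': {R1, R4, R5} → strengths 0.14, 0.93, 0.59
Aggregate via t-conorm [max(a, b)]: 0.93

0.93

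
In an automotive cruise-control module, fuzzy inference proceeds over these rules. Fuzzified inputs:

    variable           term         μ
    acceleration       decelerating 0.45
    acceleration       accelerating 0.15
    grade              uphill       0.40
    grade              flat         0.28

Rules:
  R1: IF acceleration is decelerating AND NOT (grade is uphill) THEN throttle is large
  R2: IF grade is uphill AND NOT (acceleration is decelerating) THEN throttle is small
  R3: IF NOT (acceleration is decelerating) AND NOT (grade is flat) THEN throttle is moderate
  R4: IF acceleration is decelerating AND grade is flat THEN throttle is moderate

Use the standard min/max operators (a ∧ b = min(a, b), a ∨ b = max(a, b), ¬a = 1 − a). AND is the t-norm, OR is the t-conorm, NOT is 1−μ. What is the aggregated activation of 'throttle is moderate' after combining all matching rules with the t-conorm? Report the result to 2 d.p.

0.55

R1: decelerating=0.45, ¬uphill=1−0.40=0.60; AND[min(a, b)] → w = 0.45
R2: uphill=0.40, ¬decelerating=1−0.45=0.55; AND[min(a, b)] → w = 0.40
R3: ¬decelerating=1−0.45=0.55, ¬flat=1−0.28=0.72; AND[min(a, b)] → w = 0.55
R4: decelerating=0.45, flat=0.28; AND[min(a, b)] → w = 0.28
Rules with consequent 'moderate': {R3, R4} → strengths 0.55, 0.28
Aggregate via t-conorm [max(a, b)]: 0.55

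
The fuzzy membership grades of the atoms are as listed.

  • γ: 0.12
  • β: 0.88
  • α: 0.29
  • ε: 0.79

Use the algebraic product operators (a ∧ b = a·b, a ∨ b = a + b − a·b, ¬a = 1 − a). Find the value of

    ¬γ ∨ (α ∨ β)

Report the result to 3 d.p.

0.990

¬γ = 1 − 0.1200 = 0.8800
α ∨ β = a + b − a·b on (0.2900, 0.8800) = 0.9148
¬γ ∨ (α ∨ β) = a + b − a·b on (0.8800, 0.9148) = 0.9898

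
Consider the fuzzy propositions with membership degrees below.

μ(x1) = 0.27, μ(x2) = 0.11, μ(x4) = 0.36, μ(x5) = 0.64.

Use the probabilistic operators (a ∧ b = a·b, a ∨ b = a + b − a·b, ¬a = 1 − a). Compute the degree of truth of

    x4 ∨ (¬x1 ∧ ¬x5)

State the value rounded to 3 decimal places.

¬x1 = 1 − 0.2700 = 0.7300
¬x5 = 1 − 0.6400 = 0.3600
¬x1 ∧ ¬x5 = a·b on (0.7300, 0.3600) = 0.2628
x4 ∨ (¬x1 ∧ ¬x5) = a + b − a·b on (0.3600, 0.2628) = 0.5282

0.528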